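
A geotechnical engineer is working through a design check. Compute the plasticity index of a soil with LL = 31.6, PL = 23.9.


Using PI = LL - PL
PI = 31.6 - 23.9
PI = 7.7


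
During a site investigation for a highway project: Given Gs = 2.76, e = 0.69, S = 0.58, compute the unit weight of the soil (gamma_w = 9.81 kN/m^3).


Using gamma = gamma_w * (Gs + S*e) / (1 + e)
Numerator: Gs + S*e = 2.76 + 0.58*0.69 = 3.1602
Denominator: 1 + e = 1 + 0.69 = 1.69
gamma = 9.81 * 3.1602 / 1.69
gamma = 18.344 kN/m^3


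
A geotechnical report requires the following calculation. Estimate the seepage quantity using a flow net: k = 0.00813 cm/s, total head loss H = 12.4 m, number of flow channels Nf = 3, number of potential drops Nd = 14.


Convert k to m/s for unit consistency with H:
k = 0.00813 cm/s = 0.00813 / 100 m/s = 8.13e-05 m/s
Using q = k * H * Nf / Nd
Nf / Nd = 3 / 14 = 0.2143
q = 8.13e-05 * 12.4 * 0.2143
q = 0.000216 m^3/s per m


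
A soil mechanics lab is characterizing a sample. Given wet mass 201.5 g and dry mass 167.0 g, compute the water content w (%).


Using w = (m_wet - m_dry) / m_dry * 100
m_wet - m_dry = 201.5 - 167.0 = 34.5 g
w = 34.5 / 167.0 * 100
w = 20.66 %


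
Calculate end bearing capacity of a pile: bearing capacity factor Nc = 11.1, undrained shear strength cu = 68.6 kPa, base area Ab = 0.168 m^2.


Using Qb = Nc * cu * Ab
Qb = 11.1 * 68.6 * 0.168
Qb = 127.93 kN


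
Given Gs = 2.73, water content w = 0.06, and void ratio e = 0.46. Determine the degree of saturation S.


Using S = Gs * w / e
S = 2.73 * 0.06 / 0.46
S = 0.3561


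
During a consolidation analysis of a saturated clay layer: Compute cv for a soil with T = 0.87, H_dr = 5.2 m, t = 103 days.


Using cv = T * H_dr^2 / t
H_dr^2 = 5.2^2 = 27.04
cv = 0.87 * 27.04 / 103
cv = 0.2284 m^2/day


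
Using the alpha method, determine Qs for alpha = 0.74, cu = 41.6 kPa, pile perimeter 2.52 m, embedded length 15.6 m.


Result: 1210.18 kN

Derivation:
Using Qs = alpha * cu * perimeter * L
Qs = 0.74 * 41.6 * 2.52 * 15.6
Qs = 1210.18 kN


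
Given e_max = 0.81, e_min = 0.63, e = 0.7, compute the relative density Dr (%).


Using Dr = (e_max - e) / (e_max - e_min) * 100
e_max - e = 0.81 - 0.7 = 0.11
e_max - e_min = 0.81 - 0.63 = 0.18
Dr = 0.11 / 0.18 * 100
Dr = 61.11 %


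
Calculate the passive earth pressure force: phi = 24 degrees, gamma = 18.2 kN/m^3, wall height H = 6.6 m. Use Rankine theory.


Result: 939.93 kN/m

Derivation:
Compute passive earth pressure coefficient:
Kp = tan^2(45 + phi/2) = tan^2(57.0) = 2.371184
Compute passive force:
Pp = 0.5 * Kp * gamma * H^2
Pp = 0.5 * 2.371184 * 18.2 * 6.6^2
Pp = 939.93 kN/m


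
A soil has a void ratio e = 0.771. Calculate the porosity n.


Using the relation n = e / (1 + e)
n = 0.771 / (1 + 0.771)
n = 0.771 / 1.771
n = 0.4353


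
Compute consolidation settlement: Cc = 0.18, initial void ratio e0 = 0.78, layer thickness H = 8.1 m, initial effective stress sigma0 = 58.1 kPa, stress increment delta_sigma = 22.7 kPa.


Using Sc = Cc * H / (1 + e0) * log10((sigma0 + delta_sigma) / sigma0)
Stress ratio = (58.1 + 22.7) / 58.1 = 1.39071
log10(1.39071) = 0.143235
Cc * H / (1 + e0) = 0.18 * 8.1 / (1 + 0.78) = 0.819101
Sc = 0.819101 * 0.143235
Sc = 0.1173 m


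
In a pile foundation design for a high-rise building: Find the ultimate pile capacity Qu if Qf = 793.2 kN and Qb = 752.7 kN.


Using Qu = Qf + Qb
Qu = 793.2 + 752.7
Qu = 1545.9 kN


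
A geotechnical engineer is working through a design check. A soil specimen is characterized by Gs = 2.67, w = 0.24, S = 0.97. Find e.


Using the relation e = Gs * w / S
e = 2.67 * 0.24 / 0.97
e = 0.6606


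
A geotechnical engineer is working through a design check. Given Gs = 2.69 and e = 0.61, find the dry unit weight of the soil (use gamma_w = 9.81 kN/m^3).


Result: 16.391 kN/m^3

Derivation:
Using gamma_d = Gs * gamma_w / (1 + e)
gamma_d = 2.69 * 9.81 / (1 + 0.61)
gamma_d = 2.69 * 9.81 / 1.61
gamma_d = 16.391 kN/m^3


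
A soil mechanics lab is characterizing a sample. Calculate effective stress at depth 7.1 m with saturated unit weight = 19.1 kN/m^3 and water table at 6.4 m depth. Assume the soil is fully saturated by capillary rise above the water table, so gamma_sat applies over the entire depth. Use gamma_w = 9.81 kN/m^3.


Total stress = gamma_sat * depth
sigma = 19.1 * 7.1 = 135.61 kPa
Pore water pressure u = gamma_w * (depth - d_wt)
u = 9.81 * (7.1 - 6.4) = 6.867 kPa
Effective stress = sigma - u
sigma' = 135.61 - 6.867 = 128.74 kPa


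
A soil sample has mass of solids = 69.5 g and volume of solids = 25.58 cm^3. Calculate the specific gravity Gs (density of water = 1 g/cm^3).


Result: 2.717

Derivation:
Using Gs = m_s / (V_s * rho_w)
Since rho_w = 1 g/cm^3:
Gs = 69.5 / 25.58
Gs = 2.717


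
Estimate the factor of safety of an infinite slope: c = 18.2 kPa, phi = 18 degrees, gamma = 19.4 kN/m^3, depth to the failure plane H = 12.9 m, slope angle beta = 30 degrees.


Result: 0.731

Derivation:
Using Fs = c / (gamma*H*sin(beta)*cos(beta)) + tan(phi)/tan(beta)
Cohesion contribution = 18.2 / (19.4*12.9*sin(30)*cos(30))
Cohesion contribution = 0.16795
Friction contribution = tan(18)/tan(30) = 0.562777
Fs = 0.16795 + 0.562777
Fs = 0.731


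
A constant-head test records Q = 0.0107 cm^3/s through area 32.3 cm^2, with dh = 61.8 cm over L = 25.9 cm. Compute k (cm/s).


Compute hydraulic gradient:
i = dh / L = 61.8 / 25.9 = 2.3861
Then apply Darcy's law:
k = Q / (A * i)
k = 0.0107 / (32.3 * 2.3861)
k = 0.0107 / 77.071
k = 0.000139 cm/s


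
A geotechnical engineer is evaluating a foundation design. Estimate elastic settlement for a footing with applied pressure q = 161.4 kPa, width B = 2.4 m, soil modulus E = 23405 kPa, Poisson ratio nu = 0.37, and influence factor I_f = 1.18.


Result: 16.856 mm

Derivation:
Using Se = q * B * (1 - nu^2) * I_f / E
1 - nu^2 = 1 - 0.37^2 = 0.8631
Se = 161.4 * 2.4 * 0.8631 * 1.18 / 23405
Se = 0.016856 m
Convert to mm: Se = 0.016856 * 1000 = 16.856 mm


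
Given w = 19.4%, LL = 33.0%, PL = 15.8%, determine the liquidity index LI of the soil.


First compute the plasticity index:
PI = LL - PL = 33.0 - 15.8 = 17.2
Then compute the liquidity index:
LI = (w - PL) / PI
LI = (19.4 - 15.8) / 17.2
LI = 0.209


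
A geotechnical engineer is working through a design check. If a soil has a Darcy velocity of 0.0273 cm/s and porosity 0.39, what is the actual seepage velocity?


Using v_s = v_d / n
v_s = 0.0273 / 0.39
v_s = 0.07 cm/s


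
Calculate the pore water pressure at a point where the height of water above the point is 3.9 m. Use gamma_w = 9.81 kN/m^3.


Using u = gamma_w * h_w
u = 9.81 * 3.9
u = 38.26 kPa


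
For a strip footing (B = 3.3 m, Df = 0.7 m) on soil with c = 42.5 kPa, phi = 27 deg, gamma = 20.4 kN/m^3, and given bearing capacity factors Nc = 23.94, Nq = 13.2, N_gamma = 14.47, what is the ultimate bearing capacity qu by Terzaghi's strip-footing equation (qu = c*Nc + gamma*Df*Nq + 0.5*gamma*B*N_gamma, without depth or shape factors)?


Compute qu = c*Nc + gamma*Df*Nq + 0.5*gamma*B*N_gamma
Term 1: 42.5 * 23.94 = 1017.45
Term 2: 20.4 * 0.7 * 13.2 = 188.496
Term 3: 0.5 * 20.4 * 3.3 * 14.47 = 487.0602
qu = 1017.45 + 188.496 + 487.0602
qu = 1693.01 kPa


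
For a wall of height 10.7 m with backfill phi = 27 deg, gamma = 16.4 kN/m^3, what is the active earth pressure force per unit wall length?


Compute active earth pressure coefficient:
Ka = tan^2(45 - phi/2) = tan^2(31.5) = 0.375525
Compute active force:
Pa = 0.5 * Ka * gamma * H^2
Pa = 0.5 * 0.375525 * 16.4 * 10.7^2
Pa = 352.55 kN/m


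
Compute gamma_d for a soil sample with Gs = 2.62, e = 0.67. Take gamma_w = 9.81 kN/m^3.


Using gamma_d = Gs * gamma_w / (1 + e)
gamma_d = 2.62 * 9.81 / (1 + 0.67)
gamma_d = 2.62 * 9.81 / 1.67
gamma_d = 15.391 kN/m^3


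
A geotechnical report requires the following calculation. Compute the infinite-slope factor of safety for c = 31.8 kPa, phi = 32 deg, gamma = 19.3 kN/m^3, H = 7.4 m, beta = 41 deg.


Using Fs = c / (gamma*H*sin(beta)*cos(beta)) + tan(phi)/tan(beta)
Cohesion contribution = 31.8 / (19.3*7.4*sin(41)*cos(41))
Cohesion contribution = 0.449692
Friction contribution = tan(32)/tan(41) = 0.71883
Fs = 0.449692 + 0.71883
Fs = 1.169


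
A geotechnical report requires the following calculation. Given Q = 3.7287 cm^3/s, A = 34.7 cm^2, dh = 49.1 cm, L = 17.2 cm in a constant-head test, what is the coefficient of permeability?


Result: 0.037642 cm/s

Derivation:
Compute hydraulic gradient:
i = dh / L = 49.1 / 17.2 = 2.85465
Then apply Darcy's law:
k = Q / (A * i)
k = 3.7287 / (34.7 * 2.85465)
k = 3.7287 / 99.0564
k = 0.037642 cm/s


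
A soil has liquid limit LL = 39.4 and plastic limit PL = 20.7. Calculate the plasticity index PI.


Using PI = LL - PL
PI = 39.4 - 20.7
PI = 18.7


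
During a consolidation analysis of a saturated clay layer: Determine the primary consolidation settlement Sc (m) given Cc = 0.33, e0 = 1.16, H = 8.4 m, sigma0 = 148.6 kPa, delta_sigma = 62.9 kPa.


Using Sc = Cc * H / (1 + e0) * log10((sigma0 + delta_sigma) / sigma0)
Stress ratio = (148.6 + 62.9) / 148.6 = 1.42328
log10(1.42328) = 0.153292
Cc * H / (1 + e0) = 0.33 * 8.4 / (1 + 1.16) = 1.28333
Sc = 1.28333 * 0.153292
Sc = 0.1967 m


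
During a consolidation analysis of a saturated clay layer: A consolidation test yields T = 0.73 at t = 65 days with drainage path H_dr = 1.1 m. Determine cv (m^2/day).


Using cv = T * H_dr^2 / t
H_dr^2 = 1.1^2 = 1.21
cv = 0.73 * 1.21 / 65
cv = 0.01359 m^2/day


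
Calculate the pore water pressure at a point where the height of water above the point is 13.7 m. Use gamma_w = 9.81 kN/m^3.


Using u = gamma_w * h_w
u = 9.81 * 13.7
u = 134.4 kPa


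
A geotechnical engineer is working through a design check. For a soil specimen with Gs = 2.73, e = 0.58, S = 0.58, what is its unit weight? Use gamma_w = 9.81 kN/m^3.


Using gamma = gamma_w * (Gs + S*e) / (1 + e)
Numerator: Gs + S*e = 2.73 + 0.58*0.58 = 3.0664
Denominator: 1 + e = 1 + 0.58 = 1.58
gamma = 9.81 * 3.0664 / 1.58
gamma = 19.039 kN/m^3


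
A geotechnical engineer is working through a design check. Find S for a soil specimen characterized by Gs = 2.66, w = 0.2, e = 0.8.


Result: 0.665

Derivation:
Using S = Gs * w / e
S = 2.66 * 0.2 / 0.8
S = 0.665


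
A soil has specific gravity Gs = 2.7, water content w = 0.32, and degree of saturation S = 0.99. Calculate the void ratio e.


Result: 0.8727

Derivation:
Using the relation e = Gs * w / S
e = 2.7 * 0.32 / 0.99
e = 0.8727


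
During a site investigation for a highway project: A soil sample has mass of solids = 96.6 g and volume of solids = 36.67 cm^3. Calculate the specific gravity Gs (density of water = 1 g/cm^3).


Using Gs = m_s / (V_s * rho_w)
Since rho_w = 1 g/cm^3:
Gs = 96.6 / 36.67
Gs = 2.634


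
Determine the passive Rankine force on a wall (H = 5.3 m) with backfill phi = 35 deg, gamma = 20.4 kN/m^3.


Result: 1057.3 kN/m

Derivation:
Compute passive earth pressure coefficient:
Kp = tan^2(45 + phi/2) = tan^2(62.5) = 3.690172
Compute passive force:
Pp = 0.5 * Kp * gamma * H^2
Pp = 0.5 * 3.690172 * 20.4 * 5.3^2
Pp = 1057.3 kN/m


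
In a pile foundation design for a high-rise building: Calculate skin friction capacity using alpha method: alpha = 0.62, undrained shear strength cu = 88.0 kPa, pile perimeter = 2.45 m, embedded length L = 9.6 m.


Using Qs = alpha * cu * perimeter * L
Qs = 0.62 * 88.0 * 2.45 * 9.6
Qs = 1283.25 kN


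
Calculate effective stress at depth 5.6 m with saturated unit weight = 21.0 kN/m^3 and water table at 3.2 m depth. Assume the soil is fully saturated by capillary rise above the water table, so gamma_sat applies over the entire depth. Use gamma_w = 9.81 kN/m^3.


Result: 94.06 kPa

Derivation:
Total stress = gamma_sat * depth
sigma = 21.0 * 5.6 = 117.6 kPa
Pore water pressure u = gamma_w * (depth - d_wt)
u = 9.81 * (5.6 - 3.2) = 23.544 kPa
Effective stress = sigma - u
sigma' = 117.6 - 23.544 = 94.06 kPa


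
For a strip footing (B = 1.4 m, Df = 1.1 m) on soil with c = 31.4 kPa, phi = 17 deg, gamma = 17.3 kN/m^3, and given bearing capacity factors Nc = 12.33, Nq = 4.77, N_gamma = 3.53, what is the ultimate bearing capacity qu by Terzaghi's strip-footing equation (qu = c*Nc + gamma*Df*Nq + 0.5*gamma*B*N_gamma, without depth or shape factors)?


Compute qu = c*Nc + gamma*Df*Nq + 0.5*gamma*B*N_gamma
Term 1: 31.4 * 12.33 = 387.162
Term 2: 17.3 * 1.1 * 4.77 = 90.7731
Term 3: 0.5 * 17.3 * 1.4 * 3.53 = 42.7483
qu = 387.162 + 90.7731 + 42.7483
qu = 520.68 kPa


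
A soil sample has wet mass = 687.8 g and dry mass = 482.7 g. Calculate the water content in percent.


Result: 42.49 %

Derivation:
Using w = (m_wet - m_dry) / m_dry * 100
m_wet - m_dry = 687.8 - 482.7 = 205.1 g
w = 205.1 / 482.7 * 100
w = 42.49 %


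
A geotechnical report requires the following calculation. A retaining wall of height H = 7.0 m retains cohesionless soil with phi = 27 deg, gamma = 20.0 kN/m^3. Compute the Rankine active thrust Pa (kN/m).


Compute active earth pressure coefficient:
Ka = tan^2(45 - phi/2) = tan^2(31.5) = 0.375525
Compute active force:
Pa = 0.5 * Ka * gamma * H^2
Pa = 0.5 * 0.375525 * 20.0 * 7.0^2
Pa = 184.01 kN/m


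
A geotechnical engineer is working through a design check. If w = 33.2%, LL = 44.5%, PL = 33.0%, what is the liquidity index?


First compute the plasticity index:
PI = LL - PL = 44.5 - 33.0 = 11.5
Then compute the liquidity index:
LI = (w - PL) / PI
LI = (33.2 - 33.0) / 11.5
LI = 0.017


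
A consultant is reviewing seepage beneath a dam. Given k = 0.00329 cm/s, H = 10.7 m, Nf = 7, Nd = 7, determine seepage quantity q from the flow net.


Result: 0.000352 m^3/s per m

Derivation:
Convert k to m/s for unit consistency with H:
k = 0.00329 cm/s = 0.00329 / 100 m/s = 3.29e-05 m/s
Using q = k * H * Nf / Nd
Nf / Nd = 7 / 7 = 1.0
q = 3.29e-05 * 10.7 * 1.0
q = 0.000352 m^3/s per m


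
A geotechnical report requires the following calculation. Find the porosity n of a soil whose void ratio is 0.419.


Using the relation n = e / (1 + e)
n = 0.419 / (1 + 0.419)
n = 0.419 / 1.419
n = 0.2953


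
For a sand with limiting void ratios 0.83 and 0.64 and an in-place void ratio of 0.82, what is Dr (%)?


Using Dr = (e_max - e) / (e_max - e_min) * 100
e_max - e = 0.83 - 0.82 = 0.01
e_max - e_min = 0.83 - 0.64 = 0.19
Dr = 0.01 / 0.19 * 100
Dr = 5.26 %


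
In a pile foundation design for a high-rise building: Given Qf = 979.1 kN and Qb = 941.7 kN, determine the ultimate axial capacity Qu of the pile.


Using Qu = Qf + Qb
Qu = 979.1 + 941.7
Qu = 1920.8 kN


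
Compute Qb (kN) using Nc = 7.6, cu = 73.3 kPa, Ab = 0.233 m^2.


Using Qb = Nc * cu * Ab
Qb = 7.6 * 73.3 * 0.233
Qb = 129.8 kN


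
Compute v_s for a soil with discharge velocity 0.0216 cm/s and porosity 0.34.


Using v_s = v_d / n
v_s = 0.0216 / 0.34
v_s = 0.06353 cm/s


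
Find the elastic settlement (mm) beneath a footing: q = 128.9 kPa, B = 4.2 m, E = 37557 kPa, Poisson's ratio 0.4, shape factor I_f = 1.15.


Using Se = q * B * (1 - nu^2) * I_f / E
1 - nu^2 = 1 - 0.4^2 = 0.84
Se = 128.9 * 4.2 * 0.84 * 1.15 / 37557
Se = 0.013925 m
Convert to mm: Se = 0.013925 * 1000 = 13.925 mm


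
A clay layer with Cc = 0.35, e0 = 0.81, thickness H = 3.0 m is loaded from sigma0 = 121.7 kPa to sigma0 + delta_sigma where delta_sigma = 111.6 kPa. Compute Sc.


Using Sc = Cc * H / (1 + e0) * log10((sigma0 + delta_sigma) / sigma0)
Stress ratio = (121.7 + 111.6) / 121.7 = 1.91701
log10(1.91701) = 0.282624
Cc * H / (1 + e0) = 0.35 * 3.0 / (1 + 0.81) = 0.58011
Sc = 0.58011 * 0.282624
Sc = 0.164 m


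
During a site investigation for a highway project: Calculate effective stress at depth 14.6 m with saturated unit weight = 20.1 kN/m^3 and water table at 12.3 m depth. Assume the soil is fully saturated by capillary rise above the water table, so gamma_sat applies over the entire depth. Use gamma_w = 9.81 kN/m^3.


Result: 270.9 kPa

Derivation:
Total stress = gamma_sat * depth
sigma = 20.1 * 14.6 = 293.46 kPa
Pore water pressure u = gamma_w * (depth - d_wt)
u = 9.81 * (14.6 - 12.3) = 22.563 kPa
Effective stress = sigma - u
sigma' = 293.46 - 22.563 = 270.9 kPa


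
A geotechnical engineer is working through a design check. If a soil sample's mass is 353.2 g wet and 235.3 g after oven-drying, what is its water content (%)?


Using w = (m_wet - m_dry) / m_dry * 100
m_wet - m_dry = 353.2 - 235.3 = 117.9 g
w = 117.9 / 235.3 * 100
w = 50.11 %


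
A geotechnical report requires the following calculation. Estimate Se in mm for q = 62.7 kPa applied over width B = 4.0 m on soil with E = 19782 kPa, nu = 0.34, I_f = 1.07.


Using Se = q * B * (1 - nu^2) * I_f / E
1 - nu^2 = 1 - 0.34^2 = 0.8844
Se = 62.7 * 4.0 * 0.8844 * 1.07 / 19782
Se = 0.011997 m
Convert to mm: Se = 0.011997 * 1000 = 11.997 mm


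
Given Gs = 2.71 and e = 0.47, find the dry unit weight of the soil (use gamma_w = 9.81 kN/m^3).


Using gamma_d = Gs * gamma_w / (1 + e)
gamma_d = 2.71 * 9.81 / (1 + 0.47)
gamma_d = 2.71 * 9.81 / 1.47
gamma_d = 18.085 kN/m^3


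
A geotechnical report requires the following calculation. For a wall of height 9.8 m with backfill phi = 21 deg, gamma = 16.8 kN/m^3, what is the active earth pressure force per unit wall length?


Compute active earth pressure coefficient:
Ka = tan^2(45 - phi/2) = tan^2(34.5) = 0.472355
Compute active force:
Pa = 0.5 * Ka * gamma * H^2
Pa = 0.5 * 0.472355 * 16.8 * 9.8^2
Pa = 381.07 kN/m


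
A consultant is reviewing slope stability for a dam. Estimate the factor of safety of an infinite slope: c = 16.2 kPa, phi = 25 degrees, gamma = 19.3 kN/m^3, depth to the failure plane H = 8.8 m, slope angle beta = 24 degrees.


Using Fs = c / (gamma*H*sin(beta)*cos(beta)) + tan(phi)/tan(beta)
Cohesion contribution = 16.2 / (19.3*8.8*sin(24)*cos(24))
Cohesion contribution = 0.256703
Friction contribution = tan(25)/tan(24) = 1.04734
Fs = 0.256703 + 1.04734
Fs = 1.304


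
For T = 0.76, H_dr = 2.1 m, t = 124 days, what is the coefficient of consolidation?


Result: 0.02703 m^2/day

Derivation:
Using cv = T * H_dr^2 / t
H_dr^2 = 2.1^2 = 4.41
cv = 0.76 * 4.41 / 124
cv = 0.02703 m^2/day


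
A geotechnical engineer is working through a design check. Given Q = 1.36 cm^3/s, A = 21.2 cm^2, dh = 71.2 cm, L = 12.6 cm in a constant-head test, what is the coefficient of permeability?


Compute hydraulic gradient:
i = dh / L = 71.2 / 12.6 = 5.65079
Then apply Darcy's law:
k = Q / (A * i)
k = 1.36 / (21.2 * 5.65079)
k = 1.36 / 119.797
k = 0.011353 cm/s


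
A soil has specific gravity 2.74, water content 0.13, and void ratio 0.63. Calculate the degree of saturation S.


Using S = Gs * w / e
S = 2.74 * 0.13 / 0.63
S = 0.5654


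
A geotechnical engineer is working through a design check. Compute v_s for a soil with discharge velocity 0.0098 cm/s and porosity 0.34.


Using v_s = v_d / n
v_s = 0.0098 / 0.34
v_s = 0.02882 cm/s


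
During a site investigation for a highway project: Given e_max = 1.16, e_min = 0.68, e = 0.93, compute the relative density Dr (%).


Using Dr = (e_max - e) / (e_max - e_min) * 100
e_max - e = 1.16 - 0.93 = 0.23
e_max - e_min = 1.16 - 0.68 = 0.48
Dr = 0.23 / 0.48 * 100
Dr = 47.92 %


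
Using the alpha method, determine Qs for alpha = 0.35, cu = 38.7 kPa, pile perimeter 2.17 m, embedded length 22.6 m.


Using Qs = alpha * cu * perimeter * L
Qs = 0.35 * 38.7 * 2.17 * 22.6
Qs = 664.27 kN


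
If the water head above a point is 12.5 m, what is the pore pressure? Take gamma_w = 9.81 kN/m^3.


Result: 122.62 kPa

Derivation:
Using u = gamma_w * h_w
u = 9.81 * 12.5
u = 122.62 kPa


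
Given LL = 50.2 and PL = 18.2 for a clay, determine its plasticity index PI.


Result: 32.0

Derivation:
Using PI = LL - PL
PI = 50.2 - 18.2
PI = 32.0


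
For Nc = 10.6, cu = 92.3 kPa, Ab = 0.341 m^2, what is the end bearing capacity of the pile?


Result: 333.63 kN

Derivation:
Using Qb = Nc * cu * Ab
Qb = 10.6 * 92.3 * 0.341
Qb = 333.63 kN


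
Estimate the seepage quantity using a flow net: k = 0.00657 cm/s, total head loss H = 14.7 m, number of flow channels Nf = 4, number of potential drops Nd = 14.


Convert k to m/s for unit consistency with H:
k = 0.00657 cm/s = 0.00657 / 100 m/s = 6.57e-05 m/s
Using q = k * H * Nf / Nd
Nf / Nd = 4 / 14 = 0.2857
q = 6.57e-05 * 14.7 * 0.2857
q = 0.0002759 m^3/s per m


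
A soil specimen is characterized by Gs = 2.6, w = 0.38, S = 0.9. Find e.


Using the relation e = Gs * w / S
e = 2.6 * 0.38 / 0.9
e = 1.0978


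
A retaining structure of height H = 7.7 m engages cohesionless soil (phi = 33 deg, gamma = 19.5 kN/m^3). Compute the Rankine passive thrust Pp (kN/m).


Compute passive earth pressure coefficient:
Kp = tan^2(45 + phi/2) = tan^2(61.5) = 3.39212
Compute passive force:
Pp = 0.5 * Kp * gamma * H^2
Pp = 0.5 * 3.39212 * 19.5 * 7.7^2
Pp = 1960.91 kN/m


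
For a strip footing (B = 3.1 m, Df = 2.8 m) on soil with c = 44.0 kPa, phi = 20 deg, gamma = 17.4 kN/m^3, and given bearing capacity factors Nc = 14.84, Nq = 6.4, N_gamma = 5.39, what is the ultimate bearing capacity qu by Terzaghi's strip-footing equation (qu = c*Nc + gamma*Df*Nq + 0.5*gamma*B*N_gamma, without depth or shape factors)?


Compute qu = c*Nc + gamma*Df*Nq + 0.5*gamma*B*N_gamma
Term 1: 44.0 * 14.84 = 652.96
Term 2: 17.4 * 2.8 * 6.4 = 311.808
Term 3: 0.5 * 17.4 * 3.1 * 5.39 = 145.3683
qu = 652.96 + 311.808 + 145.3683
qu = 1110.14 kPa


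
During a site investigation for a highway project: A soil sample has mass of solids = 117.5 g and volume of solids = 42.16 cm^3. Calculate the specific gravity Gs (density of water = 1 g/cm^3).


Using Gs = m_s / (V_s * rho_w)
Since rho_w = 1 g/cm^3:
Gs = 117.5 / 42.16
Gs = 2.787


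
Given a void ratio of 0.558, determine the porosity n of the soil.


Using the relation n = e / (1 + e)
n = 0.558 / (1 + 0.558)
n = 0.558 / 1.558
n = 0.3582


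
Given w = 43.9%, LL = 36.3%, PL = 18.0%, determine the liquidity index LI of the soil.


First compute the plasticity index:
PI = LL - PL = 36.3 - 18.0 = 18.3
Then compute the liquidity index:
LI = (w - PL) / PI
LI = (43.9 - 18.0) / 18.3
LI = 1.415


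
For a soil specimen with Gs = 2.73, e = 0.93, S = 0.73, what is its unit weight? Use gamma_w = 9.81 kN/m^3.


Using gamma = gamma_w * (Gs + S*e) / (1 + e)
Numerator: Gs + S*e = 2.73 + 0.73*0.93 = 3.4089
Denominator: 1 + e = 1 + 0.93 = 1.93
gamma = 9.81 * 3.4089 / 1.93
gamma = 17.327 kN/m^3


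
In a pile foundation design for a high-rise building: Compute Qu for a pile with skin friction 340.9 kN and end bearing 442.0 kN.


Result: 782.9 kN

Derivation:
Using Qu = Qf + Qb
Qu = 340.9 + 442.0
Qu = 782.9 kN


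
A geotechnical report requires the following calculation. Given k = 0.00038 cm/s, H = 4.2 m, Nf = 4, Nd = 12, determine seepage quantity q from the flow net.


Result: 5.32e-06 m^3/s per m

Derivation:
Convert k to m/s for unit consistency with H:
k = 0.00038 cm/s = 0.00038 / 100 m/s = 3.8e-06 m/s
Using q = k * H * Nf / Nd
Nf / Nd = 4 / 12 = 0.3333
q = 3.8e-06 * 4.2 * 0.3333
q = 5.32e-06 m^3/s per m


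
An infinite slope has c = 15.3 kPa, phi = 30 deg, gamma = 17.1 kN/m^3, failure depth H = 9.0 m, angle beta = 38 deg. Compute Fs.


Result: 0.944

Derivation:
Using Fs = c / (gamma*H*sin(beta)*cos(beta)) + tan(phi)/tan(beta)
Cohesion contribution = 15.3 / (17.1*9.0*sin(38)*cos(38))
Cohesion contribution = 0.204917
Friction contribution = tan(30)/tan(38) = 0.738975
Fs = 0.204917 + 0.738975
Fs = 0.944


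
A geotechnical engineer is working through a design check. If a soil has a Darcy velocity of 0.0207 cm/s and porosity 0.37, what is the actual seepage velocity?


Using v_s = v_d / n
v_s = 0.0207 / 0.37
v_s = 0.05595 cm/s


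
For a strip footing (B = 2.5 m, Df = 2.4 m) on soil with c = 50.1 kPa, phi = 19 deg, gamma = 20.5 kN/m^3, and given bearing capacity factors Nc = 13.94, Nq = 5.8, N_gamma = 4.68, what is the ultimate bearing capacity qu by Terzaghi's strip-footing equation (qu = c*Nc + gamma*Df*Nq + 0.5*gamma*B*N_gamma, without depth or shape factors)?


Result: 1103.68 kPa

Derivation:
Compute qu = c*Nc + gamma*Df*Nq + 0.5*gamma*B*N_gamma
Term 1: 50.1 * 13.94 = 698.394
Term 2: 20.5 * 2.4 * 5.8 = 285.36
Term 3: 0.5 * 20.5 * 2.5 * 4.68 = 119.925
qu = 698.394 + 285.36 + 119.925
qu = 1103.68 kPa


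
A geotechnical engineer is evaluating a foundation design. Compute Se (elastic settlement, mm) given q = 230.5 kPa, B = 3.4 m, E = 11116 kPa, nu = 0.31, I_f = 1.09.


Using Se = q * B * (1 - nu^2) * I_f / E
1 - nu^2 = 1 - 0.31^2 = 0.9039
Se = 230.5 * 3.4 * 0.9039 * 1.09 / 11116
Se = 0.069462 m
Convert to mm: Se = 0.069462 * 1000 = 69.462 mm


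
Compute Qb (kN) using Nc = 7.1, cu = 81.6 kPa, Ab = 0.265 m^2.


Using Qb = Nc * cu * Ab
Qb = 7.1 * 81.6 * 0.265
Qb = 153.53 kN


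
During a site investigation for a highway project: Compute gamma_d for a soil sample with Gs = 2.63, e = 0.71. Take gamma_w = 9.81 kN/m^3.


Using gamma_d = Gs * gamma_w / (1 + e)
gamma_d = 2.63 * 9.81 / (1 + 0.71)
gamma_d = 2.63 * 9.81 / 1.71
gamma_d = 15.088 kN/m^3


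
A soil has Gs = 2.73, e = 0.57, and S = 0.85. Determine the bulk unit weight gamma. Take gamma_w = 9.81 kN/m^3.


Using gamma = gamma_w * (Gs + S*e) / (1 + e)
Numerator: Gs + S*e = 2.73 + 0.85*0.57 = 3.2145
Denominator: 1 + e = 1 + 0.57 = 1.57
gamma = 9.81 * 3.2145 / 1.57
gamma = 20.086 kN/m^3


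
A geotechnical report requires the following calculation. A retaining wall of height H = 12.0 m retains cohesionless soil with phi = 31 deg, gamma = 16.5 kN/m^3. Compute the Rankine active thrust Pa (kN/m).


Compute active earth pressure coefficient:
Ka = tan^2(45 - phi/2) = tan^2(29.5) = 0.320099
Compute active force:
Pa = 0.5 * Ka * gamma * H^2
Pa = 0.5 * 0.320099 * 16.5 * 12.0^2
Pa = 380.28 kN/m


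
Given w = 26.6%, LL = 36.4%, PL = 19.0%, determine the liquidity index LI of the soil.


Result: 0.437

Derivation:
First compute the plasticity index:
PI = LL - PL = 36.4 - 19.0 = 17.4
Then compute the liquidity index:
LI = (w - PL) / PI
LI = (26.6 - 19.0) / 17.4
LI = 0.437


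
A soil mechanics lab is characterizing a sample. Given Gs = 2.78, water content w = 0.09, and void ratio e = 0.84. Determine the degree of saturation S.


Using S = Gs * w / e
S = 2.78 * 0.09 / 0.84
S = 0.2979


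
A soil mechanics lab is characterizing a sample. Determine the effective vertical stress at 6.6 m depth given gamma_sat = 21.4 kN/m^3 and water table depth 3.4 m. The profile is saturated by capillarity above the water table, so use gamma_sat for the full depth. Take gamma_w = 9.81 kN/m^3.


Total stress = gamma_sat * depth
sigma = 21.4 * 6.6 = 141.24 kPa
Pore water pressure u = gamma_w * (depth - d_wt)
u = 9.81 * (6.6 - 3.4) = 31.392 kPa
Effective stress = sigma - u
sigma' = 141.24 - 31.392 = 109.85 kPa


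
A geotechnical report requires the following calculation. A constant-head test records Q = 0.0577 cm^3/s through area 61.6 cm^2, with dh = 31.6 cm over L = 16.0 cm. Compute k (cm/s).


Compute hydraulic gradient:
i = dh / L = 31.6 / 16.0 = 1.975
Then apply Darcy's law:
k = Q / (A * i)
k = 0.0577 / (61.6 * 1.975)
k = 0.0577 / 121.66
k = 0.000474 cm/s


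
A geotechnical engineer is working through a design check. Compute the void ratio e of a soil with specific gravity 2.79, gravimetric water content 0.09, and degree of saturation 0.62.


Using the relation e = Gs * w / S
e = 2.79 * 0.09 / 0.62
e = 0.405


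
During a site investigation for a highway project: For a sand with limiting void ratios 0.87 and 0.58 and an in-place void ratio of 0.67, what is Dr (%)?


Result: 68.97 %

Derivation:
Using Dr = (e_max - e) / (e_max - e_min) * 100
e_max - e = 0.87 - 0.67 = 0.2
e_max - e_min = 0.87 - 0.58 = 0.29
Dr = 0.2 / 0.29 * 100
Dr = 68.97 %


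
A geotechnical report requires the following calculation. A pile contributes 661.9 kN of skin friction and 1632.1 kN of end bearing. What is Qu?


Using Qu = Qf + Qb
Qu = 661.9 + 1632.1
Qu = 2294.0 kN


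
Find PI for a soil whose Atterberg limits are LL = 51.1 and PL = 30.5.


Using PI = LL - PL
PI = 51.1 - 30.5
PI = 20.6


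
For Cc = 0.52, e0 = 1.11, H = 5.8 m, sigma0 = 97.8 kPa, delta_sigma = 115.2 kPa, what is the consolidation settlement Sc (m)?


Using Sc = Cc * H / (1 + e0) * log10((sigma0 + delta_sigma) / sigma0)
Stress ratio = (97.8 + 115.2) / 97.8 = 2.17791
log10(2.17791) = 0.338041
Cc * H / (1 + e0) = 0.52 * 5.8 / (1 + 1.11) = 1.42938
Sc = 1.42938 * 0.338041
Sc = 0.4832 m


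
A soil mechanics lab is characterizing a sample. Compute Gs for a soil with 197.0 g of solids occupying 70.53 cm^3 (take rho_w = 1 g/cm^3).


Result: 2.793

Derivation:
Using Gs = m_s / (V_s * rho_w)
Since rho_w = 1 g/cm^3:
Gs = 197.0 / 70.53
Gs = 2.793


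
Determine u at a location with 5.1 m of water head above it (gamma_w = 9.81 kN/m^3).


Using u = gamma_w * h_w
u = 9.81 * 5.1
u = 50.03 kPa


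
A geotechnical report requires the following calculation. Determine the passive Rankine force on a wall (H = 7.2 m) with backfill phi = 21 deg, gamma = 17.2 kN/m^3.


Compute passive earth pressure coefficient:
Kp = tan^2(45 + phi/2) = tan^2(55.5) = 2.117051
Compute passive force:
Pp = 0.5 * Kp * gamma * H^2
Pp = 0.5 * 2.117051 * 17.2 * 7.2^2
Pp = 943.83 kN/m


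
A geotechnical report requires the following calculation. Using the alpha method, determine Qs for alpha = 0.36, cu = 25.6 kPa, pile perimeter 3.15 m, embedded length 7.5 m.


Using Qs = alpha * cu * perimeter * L
Qs = 0.36 * 25.6 * 3.15 * 7.5
Qs = 217.73 kN


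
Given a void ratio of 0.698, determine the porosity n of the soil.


Using the relation n = e / (1 + e)
n = 0.698 / (1 + 0.698)
n = 0.698 / 1.698
n = 0.4111


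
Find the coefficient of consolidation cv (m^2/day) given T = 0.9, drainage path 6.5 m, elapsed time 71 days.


Using cv = T * H_dr^2 / t
H_dr^2 = 6.5^2 = 42.25
cv = 0.9 * 42.25 / 71
cv = 0.53556 m^2/day


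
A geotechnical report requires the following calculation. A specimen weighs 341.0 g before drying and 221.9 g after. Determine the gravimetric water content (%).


Result: 53.67 %

Derivation:
Using w = (m_wet - m_dry) / m_dry * 100
m_wet - m_dry = 341.0 - 221.9 = 119.1 g
w = 119.1 / 221.9 * 100
w = 53.67 %


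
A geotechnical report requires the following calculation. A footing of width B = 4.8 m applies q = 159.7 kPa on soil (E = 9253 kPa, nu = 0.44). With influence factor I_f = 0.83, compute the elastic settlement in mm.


Result: 55.449 mm

Derivation:
Using Se = q * B * (1 - nu^2) * I_f / E
1 - nu^2 = 1 - 0.44^2 = 0.8064
Se = 159.7 * 4.8 * 0.8064 * 0.83 / 9253
Se = 0.055449 m
Convert to mm: Se = 0.055449 * 1000 = 55.449 mm


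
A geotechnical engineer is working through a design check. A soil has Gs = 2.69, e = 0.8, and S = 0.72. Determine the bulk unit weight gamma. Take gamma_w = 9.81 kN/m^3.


Using gamma = gamma_w * (Gs + S*e) / (1 + e)
Numerator: Gs + S*e = 2.69 + 0.72*0.8 = 3.266
Denominator: 1 + e = 1 + 0.8 = 1.8
gamma = 9.81 * 3.266 / 1.8
gamma = 17.8 kN/m^3


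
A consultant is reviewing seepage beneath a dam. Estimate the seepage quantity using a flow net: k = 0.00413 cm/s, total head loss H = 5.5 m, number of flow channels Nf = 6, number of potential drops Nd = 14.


Convert k to m/s for unit consistency with H:
k = 0.00413 cm/s = 0.00413 / 100 m/s = 4.13e-05 m/s
Using q = k * H * Nf / Nd
Nf / Nd = 6 / 14 = 0.4286
q = 4.13e-05 * 5.5 * 0.4286
q = 9.735e-05 m^3/s per m


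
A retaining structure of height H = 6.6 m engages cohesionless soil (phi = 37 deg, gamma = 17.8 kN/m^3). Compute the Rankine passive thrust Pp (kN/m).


Compute passive earth pressure coefficient:
Kp = tan^2(45 + phi/2) = tan^2(63.5) = 4.022791
Compute passive force:
Pp = 0.5 * Kp * gamma * H^2
Pp = 0.5 * 4.022791 * 17.8 * 6.6^2
Pp = 1559.57 kN/m


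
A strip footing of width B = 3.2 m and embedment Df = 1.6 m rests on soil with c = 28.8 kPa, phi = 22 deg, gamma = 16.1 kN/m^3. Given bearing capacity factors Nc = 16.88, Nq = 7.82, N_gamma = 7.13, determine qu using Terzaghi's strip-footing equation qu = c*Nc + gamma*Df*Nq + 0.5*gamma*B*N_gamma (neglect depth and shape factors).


Compute qu = c*Nc + gamma*Df*Nq + 0.5*gamma*B*N_gamma
Term 1: 28.8 * 16.88 = 486.144
Term 2: 16.1 * 1.6 * 7.82 = 201.4432
Term 3: 0.5 * 16.1 * 3.2 * 7.13 = 183.6688
qu = 486.144 + 201.4432 + 183.6688
qu = 871.26 kPa


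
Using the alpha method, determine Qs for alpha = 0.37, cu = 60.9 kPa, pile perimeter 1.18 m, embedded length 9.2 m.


Using Qs = alpha * cu * perimeter * L
Qs = 0.37 * 60.9 * 1.18 * 9.2
Qs = 244.62 kN


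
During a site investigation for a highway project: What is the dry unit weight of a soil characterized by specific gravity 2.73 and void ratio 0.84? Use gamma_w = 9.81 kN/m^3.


Result: 14.555 kN/m^3

Derivation:
Using gamma_d = Gs * gamma_w / (1 + e)
gamma_d = 2.73 * 9.81 / (1 + 0.84)
gamma_d = 2.73 * 9.81 / 1.84
gamma_d = 14.555 kN/m^3


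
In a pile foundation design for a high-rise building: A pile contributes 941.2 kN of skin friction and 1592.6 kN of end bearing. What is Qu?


Using Qu = Qf + Qb
Qu = 941.2 + 1592.6
Qu = 2533.8 kN


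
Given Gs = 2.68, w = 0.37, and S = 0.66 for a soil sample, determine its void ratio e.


Using the relation e = Gs * w / S
e = 2.68 * 0.37 / 0.66
e = 1.5024


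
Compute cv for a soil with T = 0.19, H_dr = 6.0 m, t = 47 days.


Using cv = T * H_dr^2 / t
H_dr^2 = 6.0^2 = 36.0
cv = 0.19 * 36.0 / 47
cv = 0.14553 m^2/day


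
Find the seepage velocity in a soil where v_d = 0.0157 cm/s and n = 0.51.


Using v_s = v_d / n
v_s = 0.0157 / 0.51
v_s = 0.03078 cm/s


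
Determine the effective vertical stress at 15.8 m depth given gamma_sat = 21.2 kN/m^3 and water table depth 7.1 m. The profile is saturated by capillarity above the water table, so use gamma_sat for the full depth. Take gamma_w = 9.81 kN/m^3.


Total stress = gamma_sat * depth
sigma = 21.2 * 15.8 = 334.96 kPa
Pore water pressure u = gamma_w * (depth - d_wt)
u = 9.81 * (15.8 - 7.1) = 85.347 kPa
Effective stress = sigma - u
sigma' = 334.96 - 85.347 = 249.61 kPa


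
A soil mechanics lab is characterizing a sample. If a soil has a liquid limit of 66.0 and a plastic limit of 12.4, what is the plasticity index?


Using PI = LL - PL
PI = 66.0 - 12.4
PI = 53.6


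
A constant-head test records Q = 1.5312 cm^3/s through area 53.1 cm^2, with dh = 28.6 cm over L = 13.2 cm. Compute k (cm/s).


Compute hydraulic gradient:
i = dh / L = 28.6 / 13.2 = 2.16667
Then apply Darcy's law:
k = Q / (A * i)
k = 1.5312 / (53.1 * 2.16667)
k = 1.5312 / 115.05
k = 0.013309 cm/s


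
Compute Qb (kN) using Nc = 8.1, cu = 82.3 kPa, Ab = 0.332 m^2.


Using Qb = Nc * cu * Ab
Qb = 8.1 * 82.3 * 0.332
Qb = 221.32 kN


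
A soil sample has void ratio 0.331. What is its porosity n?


Result: 0.2487

Derivation:
Using the relation n = e / (1 + e)
n = 0.331 / (1 + 0.331)
n = 0.331 / 1.331
n = 0.2487


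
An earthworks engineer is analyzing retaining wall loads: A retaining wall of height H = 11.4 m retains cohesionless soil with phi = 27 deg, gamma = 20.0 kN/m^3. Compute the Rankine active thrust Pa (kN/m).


Compute active earth pressure coefficient:
Ka = tan^2(45 - phi/2) = tan^2(31.5) = 0.375525
Compute active force:
Pa = 0.5 * Ka * gamma * H^2
Pa = 0.5 * 0.375525 * 20.0 * 11.4^2
Pa = 488.03 kN/m


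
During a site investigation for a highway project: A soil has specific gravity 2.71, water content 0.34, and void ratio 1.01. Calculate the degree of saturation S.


Using S = Gs * w / e
S = 2.71 * 0.34 / 1.01
S = 0.9123


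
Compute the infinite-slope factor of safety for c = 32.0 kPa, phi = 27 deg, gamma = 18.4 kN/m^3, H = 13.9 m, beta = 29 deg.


Result: 1.214

Derivation:
Using Fs = c / (gamma*H*sin(beta)*cos(beta)) + tan(phi)/tan(beta)
Cohesion contribution = 32.0 / (18.4*13.9*sin(29)*cos(29))
Cohesion contribution = 0.295071
Friction contribution = tan(27)/tan(29) = 0.919208
Fs = 0.295071 + 0.919208
Fs = 1.214


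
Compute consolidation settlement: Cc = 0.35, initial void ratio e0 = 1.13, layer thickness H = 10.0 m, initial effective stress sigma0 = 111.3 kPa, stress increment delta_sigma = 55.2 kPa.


Result: 0.2874 m

Derivation:
Using Sc = Cc * H / (1 + e0) * log10((sigma0 + delta_sigma) / sigma0)
Stress ratio = (111.3 + 55.2) / 111.3 = 1.49596
log10(1.49596) = 0.174919
Cc * H / (1 + e0) = 0.35 * 10.0 / (1 + 1.13) = 1.64319
Sc = 1.64319 * 0.174919
Sc = 0.2874 m


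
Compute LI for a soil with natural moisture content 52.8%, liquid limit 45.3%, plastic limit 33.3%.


First compute the plasticity index:
PI = LL - PL = 45.3 - 33.3 = 12.0
Then compute the liquidity index:
LI = (w - PL) / PI
LI = (52.8 - 33.3) / 12.0
LI = 1.625


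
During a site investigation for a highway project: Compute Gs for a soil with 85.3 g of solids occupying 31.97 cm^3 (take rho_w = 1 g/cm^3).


Using Gs = m_s / (V_s * rho_w)
Since rho_w = 1 g/cm^3:
Gs = 85.3 / 31.97
Gs = 2.668


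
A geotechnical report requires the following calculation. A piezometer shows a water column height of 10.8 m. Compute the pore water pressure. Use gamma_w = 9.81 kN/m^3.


Result: 105.95 kPa

Derivation:
Using u = gamma_w * h_w
u = 9.81 * 10.8
u = 105.95 kPa


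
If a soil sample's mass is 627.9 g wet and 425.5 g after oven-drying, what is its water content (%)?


Using w = (m_wet - m_dry) / m_dry * 100
m_wet - m_dry = 627.9 - 425.5 = 202.4 g
w = 202.4 / 425.5 * 100
w = 47.57 %


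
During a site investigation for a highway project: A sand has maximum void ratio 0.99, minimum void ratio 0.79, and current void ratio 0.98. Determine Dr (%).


Using Dr = (e_max - e) / (e_max - e_min) * 100
e_max - e = 0.99 - 0.98 = 0.01
e_max - e_min = 0.99 - 0.79 = 0.2
Dr = 0.01 / 0.2 * 100
Dr = 5.0 %


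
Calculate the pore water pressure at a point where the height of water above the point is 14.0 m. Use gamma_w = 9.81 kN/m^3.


Using u = gamma_w * h_w
u = 9.81 * 14.0
u = 137.34 kPa


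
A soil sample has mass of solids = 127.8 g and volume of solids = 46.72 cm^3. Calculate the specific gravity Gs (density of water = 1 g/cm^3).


Using Gs = m_s / (V_s * rho_w)
Since rho_w = 1 g/cm^3:
Gs = 127.8 / 46.72
Gs = 2.735


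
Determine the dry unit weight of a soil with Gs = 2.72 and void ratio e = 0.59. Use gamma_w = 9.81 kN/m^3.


Using gamma_d = Gs * gamma_w / (1 + e)
gamma_d = 2.72 * 9.81 / (1 + 0.59)
gamma_d = 2.72 * 9.81 / 1.59
gamma_d = 16.782 kN/m^3


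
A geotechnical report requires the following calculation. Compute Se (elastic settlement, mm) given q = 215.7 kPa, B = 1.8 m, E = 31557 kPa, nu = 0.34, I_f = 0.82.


Result: 8.923 mm

Derivation:
Using Se = q * B * (1 - nu^2) * I_f / E
1 - nu^2 = 1 - 0.34^2 = 0.8844
Se = 215.7 * 1.8 * 0.8844 * 0.82 / 31557
Se = 0.008923 m
Convert to mm: Se = 0.008923 * 1000 = 8.923 mm


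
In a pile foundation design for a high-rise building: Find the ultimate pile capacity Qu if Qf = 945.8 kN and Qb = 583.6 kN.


Using Qu = Qf + Qb
Qu = 945.8 + 583.6
Qu = 1529.4 kN


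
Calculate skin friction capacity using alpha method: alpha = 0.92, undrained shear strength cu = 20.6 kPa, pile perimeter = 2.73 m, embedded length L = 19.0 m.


Using Qs = alpha * cu * perimeter * L
Qs = 0.92 * 20.6 * 2.73 * 19.0
Qs = 983.04 kN


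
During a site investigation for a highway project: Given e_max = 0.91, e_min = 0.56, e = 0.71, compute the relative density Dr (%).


Using Dr = (e_max - e) / (e_max - e_min) * 100
e_max - e = 0.91 - 0.71 = 0.2
e_max - e_min = 0.91 - 0.56 = 0.35
Dr = 0.2 / 0.35 * 100
Dr = 57.14 %


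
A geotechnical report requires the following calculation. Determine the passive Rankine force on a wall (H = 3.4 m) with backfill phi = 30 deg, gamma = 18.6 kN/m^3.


Result: 322.52 kN/m

Derivation:
Compute passive earth pressure coefficient:
Kp = tan^2(45 + phi/2) = tan^2(60.0) = 3
Compute passive force:
Pp = 0.5 * Kp * gamma * H^2
Pp = 0.5 * 3 * 18.6 * 3.4^2
Pp = 322.52 kN/m
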